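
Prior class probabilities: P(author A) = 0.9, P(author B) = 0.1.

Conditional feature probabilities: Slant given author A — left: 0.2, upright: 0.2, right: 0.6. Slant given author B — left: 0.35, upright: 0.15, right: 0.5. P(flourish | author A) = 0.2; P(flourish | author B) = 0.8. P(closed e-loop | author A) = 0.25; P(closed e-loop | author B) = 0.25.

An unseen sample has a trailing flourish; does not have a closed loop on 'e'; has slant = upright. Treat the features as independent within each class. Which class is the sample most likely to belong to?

author A: 0.9 × 0.2 × 0.2 × (1−0.25) = 0.027
author B: 0.1 × 0.15 × 0.8 × (1−0.25) = 0.009
Highest score → author A.

author A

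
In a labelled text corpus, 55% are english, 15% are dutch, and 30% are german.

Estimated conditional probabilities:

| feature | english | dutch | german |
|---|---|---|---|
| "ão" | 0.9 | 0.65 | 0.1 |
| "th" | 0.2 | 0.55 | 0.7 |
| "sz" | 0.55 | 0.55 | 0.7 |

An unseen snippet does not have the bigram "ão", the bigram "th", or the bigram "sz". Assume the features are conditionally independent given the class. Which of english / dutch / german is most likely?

german

english: 0.55 × (1−0.9) × (1−0.2) × (1−0.55) = 0.0198
dutch: 0.15 × (1−0.65) × (1−0.55) × (1−0.55) = 0.01063125
german: 0.3 × (1−0.1) × (1−0.7) × (1−0.7) = 0.0243
Highest score → german.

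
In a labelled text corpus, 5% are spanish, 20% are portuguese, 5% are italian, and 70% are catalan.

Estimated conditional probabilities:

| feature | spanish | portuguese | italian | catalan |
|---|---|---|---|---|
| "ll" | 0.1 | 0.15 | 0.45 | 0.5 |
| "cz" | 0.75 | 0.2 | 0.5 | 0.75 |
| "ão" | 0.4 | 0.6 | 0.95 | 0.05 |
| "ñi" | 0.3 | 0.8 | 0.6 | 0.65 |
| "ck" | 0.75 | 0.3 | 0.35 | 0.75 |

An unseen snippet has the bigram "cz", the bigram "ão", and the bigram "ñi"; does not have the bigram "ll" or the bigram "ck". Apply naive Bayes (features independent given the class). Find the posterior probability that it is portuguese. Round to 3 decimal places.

0.581

spanish: 0.05 × (1−0.1) × 0.75 × 0.4 × 0.3 × (1−0.75) = 0.0010125
portuguese: 0.2 × (1−0.15) × 0.2 × 0.6 × 0.8 × (1−0.3) = 0.011424
italian: 0.05 × (1−0.45) × 0.5 × 0.95 × 0.6 × (1−0.35) = 0.005094375
catalan: 0.7 × (1−0.5) × 0.75 × 0.05 × 0.65 × (1−0.75) = 0.0021328125
P(portuguese | x) = 0.011424 / 0.0196636875 ≈ 0.581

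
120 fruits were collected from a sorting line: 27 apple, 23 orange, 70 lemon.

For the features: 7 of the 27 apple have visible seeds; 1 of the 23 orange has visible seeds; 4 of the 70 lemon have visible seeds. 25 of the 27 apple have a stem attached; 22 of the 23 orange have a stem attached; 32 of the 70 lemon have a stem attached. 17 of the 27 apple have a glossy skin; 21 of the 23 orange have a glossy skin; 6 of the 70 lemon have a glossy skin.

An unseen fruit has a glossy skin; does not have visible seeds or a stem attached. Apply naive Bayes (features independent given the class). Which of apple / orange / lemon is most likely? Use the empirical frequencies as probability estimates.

apple: (27/120) × (20/27) × (2/27) × (17/27) ≈ 0.00777321
orange: (23/120) × (22/23) × (1/23) × (21/23) ≈ 0.00727788
lemon: (70/120) × (66/70) × (38/70) × (6/70) ≈ 0.0255918
Highest score → lemon.

lemon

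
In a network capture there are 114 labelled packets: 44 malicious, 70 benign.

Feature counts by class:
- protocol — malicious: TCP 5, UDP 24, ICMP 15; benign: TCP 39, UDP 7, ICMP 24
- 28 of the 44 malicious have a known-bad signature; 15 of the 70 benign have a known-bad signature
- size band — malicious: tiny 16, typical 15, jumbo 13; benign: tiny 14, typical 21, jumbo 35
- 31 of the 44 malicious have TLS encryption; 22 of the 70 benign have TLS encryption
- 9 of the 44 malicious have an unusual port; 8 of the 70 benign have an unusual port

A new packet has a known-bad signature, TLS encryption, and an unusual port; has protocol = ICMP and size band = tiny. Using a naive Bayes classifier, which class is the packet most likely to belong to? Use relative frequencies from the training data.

malicious

malicious: (44/114) × (15/44) × (28/44) × (16/44) × (31/44) × (9/44) ≈ 0.00438791
benign: (70/114) × (24/70) × (15/70) × (14/70) × (22/70) × (8/70) ≈ 0.000324075
Highest score → malicious.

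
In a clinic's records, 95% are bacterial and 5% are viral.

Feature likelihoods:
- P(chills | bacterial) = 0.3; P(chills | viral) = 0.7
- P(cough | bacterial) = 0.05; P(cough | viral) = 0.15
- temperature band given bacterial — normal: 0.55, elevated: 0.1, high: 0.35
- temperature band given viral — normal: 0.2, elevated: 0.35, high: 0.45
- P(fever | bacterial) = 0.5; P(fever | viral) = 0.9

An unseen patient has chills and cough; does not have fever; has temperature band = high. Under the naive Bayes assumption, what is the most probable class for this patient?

bacterial

bacterial: 0.95 × 0.3 × 0.05 × 0.35 × (1−0.5) = 0.00249375
viral: 0.05 × 0.7 × 0.15 × 0.45 × (1−0.9) = 0.00023625
Highest score → bacterial.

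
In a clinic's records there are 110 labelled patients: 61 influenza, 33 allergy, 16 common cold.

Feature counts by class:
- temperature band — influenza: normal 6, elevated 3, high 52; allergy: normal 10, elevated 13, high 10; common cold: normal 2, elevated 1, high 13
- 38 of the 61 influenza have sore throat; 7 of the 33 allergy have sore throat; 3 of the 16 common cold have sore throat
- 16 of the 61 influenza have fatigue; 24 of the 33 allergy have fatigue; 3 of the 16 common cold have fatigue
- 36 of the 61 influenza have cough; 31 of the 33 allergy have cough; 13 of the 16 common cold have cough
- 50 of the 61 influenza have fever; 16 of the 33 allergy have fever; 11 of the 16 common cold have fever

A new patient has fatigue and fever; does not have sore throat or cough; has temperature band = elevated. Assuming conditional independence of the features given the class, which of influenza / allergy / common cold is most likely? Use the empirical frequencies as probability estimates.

allergy

influenza: (61/110) × (3/61) × (23/61) × (16/61) × (25/61) × (50/61) ≈ 0.000906081
allergy: (33/110) × (13/33) × (26/33) × (24/33) × (2/33) × (16/33) ≈ 0.00198989
common cold: (16/110) × (1/16) × (13/16) × (3/16) × (3/16) × (11/16) = 0.00017852783203125
Highest score → allergy.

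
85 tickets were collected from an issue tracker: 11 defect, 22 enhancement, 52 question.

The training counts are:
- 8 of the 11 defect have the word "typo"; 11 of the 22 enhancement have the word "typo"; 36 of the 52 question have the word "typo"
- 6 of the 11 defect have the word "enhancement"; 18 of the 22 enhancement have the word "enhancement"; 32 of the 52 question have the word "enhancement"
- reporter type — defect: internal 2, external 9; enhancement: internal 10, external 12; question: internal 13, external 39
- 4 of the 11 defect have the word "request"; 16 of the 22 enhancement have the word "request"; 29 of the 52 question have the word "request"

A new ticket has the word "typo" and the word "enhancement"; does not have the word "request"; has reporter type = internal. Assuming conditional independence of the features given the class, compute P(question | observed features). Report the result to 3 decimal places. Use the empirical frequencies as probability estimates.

0.602

defect: (11/85) × (8/11) × (6/11) × (2/11) × (7/11) ≈ 0.00593981
enhancement: (22/85) × (11/22) × (18/22) × (10/22) × (6/22) ≈ 0.0131259
question: (52/85) × (36/52) × (32/52) × (13/52) × (23/52) ≈ 0.02882
P(question | x) = 0.02882 / 0.04788571 ≈ 0.602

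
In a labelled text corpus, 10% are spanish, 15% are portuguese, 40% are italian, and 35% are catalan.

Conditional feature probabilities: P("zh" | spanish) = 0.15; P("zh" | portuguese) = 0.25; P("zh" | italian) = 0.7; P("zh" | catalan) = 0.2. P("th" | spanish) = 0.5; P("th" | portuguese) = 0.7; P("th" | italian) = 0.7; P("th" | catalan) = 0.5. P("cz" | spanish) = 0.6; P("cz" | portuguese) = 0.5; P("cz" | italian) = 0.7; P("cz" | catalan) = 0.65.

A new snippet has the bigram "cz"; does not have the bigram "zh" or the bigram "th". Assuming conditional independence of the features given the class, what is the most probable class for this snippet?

spanish: 0.1 × (1−0.15) × (1−0.5) × 0.6 = 0.0255
portuguese: 0.15 × (1−0.25) × (1−0.7) × 0.5 = 0.016875
italian: 0.4 × (1−0.7) × (1−0.7) × 0.7 = 0.0252
catalan: 0.35 × (1−0.2) × (1−0.5) × 0.65 = 0.091
Highest score → catalan.

catalan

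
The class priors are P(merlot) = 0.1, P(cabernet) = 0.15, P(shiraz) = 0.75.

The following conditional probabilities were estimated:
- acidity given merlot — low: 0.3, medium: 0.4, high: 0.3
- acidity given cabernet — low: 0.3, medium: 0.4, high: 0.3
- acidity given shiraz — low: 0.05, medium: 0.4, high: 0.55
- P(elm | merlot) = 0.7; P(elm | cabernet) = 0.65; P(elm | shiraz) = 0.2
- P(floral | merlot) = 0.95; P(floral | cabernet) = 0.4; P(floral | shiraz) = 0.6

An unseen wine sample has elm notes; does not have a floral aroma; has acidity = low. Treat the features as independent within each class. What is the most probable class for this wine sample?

cabernet

merlot: 0.1 × 0.3 × 0.7 × (1−0.95) = 0.00105
cabernet: 0.15 × 0.3 × 0.65 × (1−0.4) = 0.01755
shiraz: 0.75 × 0.05 × 0.2 × (1−0.6) = 0.003
Highest score → cabernet.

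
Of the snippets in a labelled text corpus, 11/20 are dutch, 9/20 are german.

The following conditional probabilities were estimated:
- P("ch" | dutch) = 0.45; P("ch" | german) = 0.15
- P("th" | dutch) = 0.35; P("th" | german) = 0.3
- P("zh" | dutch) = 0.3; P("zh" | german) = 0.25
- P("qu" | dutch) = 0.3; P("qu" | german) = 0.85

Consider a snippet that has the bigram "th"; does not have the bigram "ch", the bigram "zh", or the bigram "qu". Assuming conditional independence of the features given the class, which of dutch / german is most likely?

dutch

dutch: 0.55 × (1−0.45) × 0.35 × (1−0.3) × (1−0.3) = 0.05187875
german: 0.45 × (1−0.15) × 0.3 × (1−0.25) × (1−0.85) = 0.012909375
Highest score → dutch.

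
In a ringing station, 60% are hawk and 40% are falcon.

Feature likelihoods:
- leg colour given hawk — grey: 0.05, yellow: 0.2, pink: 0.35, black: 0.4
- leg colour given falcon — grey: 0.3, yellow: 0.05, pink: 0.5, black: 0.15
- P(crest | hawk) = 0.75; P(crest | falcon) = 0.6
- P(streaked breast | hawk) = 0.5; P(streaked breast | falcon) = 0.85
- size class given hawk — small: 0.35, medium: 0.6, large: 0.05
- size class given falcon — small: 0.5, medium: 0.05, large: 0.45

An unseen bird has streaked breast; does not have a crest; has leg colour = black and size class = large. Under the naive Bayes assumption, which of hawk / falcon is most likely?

falcon

hawk: 0.6 × 0.4 × (1−0.75) × 0.5 × 0.05 = 0.0015
falcon: 0.4 × 0.15 × (1−0.6) × 0.85 × 0.45 = 0.00918
Highest score → falcon.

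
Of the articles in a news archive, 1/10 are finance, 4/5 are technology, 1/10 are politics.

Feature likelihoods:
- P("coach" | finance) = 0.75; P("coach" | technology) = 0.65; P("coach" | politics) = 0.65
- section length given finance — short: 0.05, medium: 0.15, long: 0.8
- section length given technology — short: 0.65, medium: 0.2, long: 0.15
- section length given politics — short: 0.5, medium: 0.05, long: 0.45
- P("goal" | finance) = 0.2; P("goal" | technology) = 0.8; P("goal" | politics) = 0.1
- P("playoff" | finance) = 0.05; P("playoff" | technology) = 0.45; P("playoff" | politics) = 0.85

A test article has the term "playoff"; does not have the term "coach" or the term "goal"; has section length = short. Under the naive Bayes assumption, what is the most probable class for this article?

technology

finance: 0.1 × (1−0.75) × 0.05 × (1−0.2) × 0.05 = 0.00005
technology: 0.8 × (1−0.65) × 0.65 × (1−0.8) × 0.45 = 0.01638
politics: 0.1 × (1−0.65) × 0.5 × (1−0.1) × 0.85 = 0.0133875
Highest score → technology.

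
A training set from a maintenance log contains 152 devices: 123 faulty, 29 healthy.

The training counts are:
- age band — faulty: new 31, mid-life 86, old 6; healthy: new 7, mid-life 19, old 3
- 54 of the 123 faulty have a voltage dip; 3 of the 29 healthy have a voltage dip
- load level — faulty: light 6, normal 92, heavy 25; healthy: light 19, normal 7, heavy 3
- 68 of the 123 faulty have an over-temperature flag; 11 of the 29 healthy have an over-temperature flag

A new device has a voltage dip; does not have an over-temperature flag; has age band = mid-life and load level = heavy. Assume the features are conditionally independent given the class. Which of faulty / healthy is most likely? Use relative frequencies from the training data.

faulty: (123/152) × (86/123) × (54/123) × (25/123) × (55/123) ≈ 0.0225754
healthy: (29/152) × (19/29) × (3/29) × (3/29) × (18/29) ≈ 0.000830292
Highest score → faulty.

faulty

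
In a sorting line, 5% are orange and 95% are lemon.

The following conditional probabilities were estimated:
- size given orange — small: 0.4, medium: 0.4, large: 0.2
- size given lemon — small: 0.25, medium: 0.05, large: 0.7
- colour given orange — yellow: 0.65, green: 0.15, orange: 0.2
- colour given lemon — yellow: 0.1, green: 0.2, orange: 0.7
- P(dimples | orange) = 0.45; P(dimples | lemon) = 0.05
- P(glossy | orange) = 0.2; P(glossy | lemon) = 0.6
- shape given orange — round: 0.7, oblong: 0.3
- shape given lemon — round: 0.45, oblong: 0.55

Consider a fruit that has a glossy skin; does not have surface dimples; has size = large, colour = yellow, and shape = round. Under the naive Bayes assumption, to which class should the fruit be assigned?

lemon

orange: 0.05 × 0.2 × 0.65 × (1−0.45) × 0.2 × 0.7 = 0.0005005
lemon: 0.95 × 0.7 × 0.1 × (1−0.05) × 0.6 × 0.45 = 0.01705725
Highest score → lemon.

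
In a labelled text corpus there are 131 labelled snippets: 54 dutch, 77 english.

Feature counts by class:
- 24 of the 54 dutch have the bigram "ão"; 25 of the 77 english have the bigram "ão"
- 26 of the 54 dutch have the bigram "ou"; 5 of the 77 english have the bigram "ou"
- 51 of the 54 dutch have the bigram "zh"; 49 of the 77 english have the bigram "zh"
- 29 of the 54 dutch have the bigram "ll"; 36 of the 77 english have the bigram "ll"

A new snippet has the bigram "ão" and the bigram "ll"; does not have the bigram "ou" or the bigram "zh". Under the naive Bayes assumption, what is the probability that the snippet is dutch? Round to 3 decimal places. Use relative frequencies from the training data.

dutch: (54/131) × (24/54) × (28/54) × (3/54) × (29/54) ≈ 0.00283424
english: (77/131) × (25/77) × (72/77) × (28/77) × (36/77) ≈ 0.0303382
P(dutch | x) = 0.00283424 / 0.03317244 ≈ 0.085

0.085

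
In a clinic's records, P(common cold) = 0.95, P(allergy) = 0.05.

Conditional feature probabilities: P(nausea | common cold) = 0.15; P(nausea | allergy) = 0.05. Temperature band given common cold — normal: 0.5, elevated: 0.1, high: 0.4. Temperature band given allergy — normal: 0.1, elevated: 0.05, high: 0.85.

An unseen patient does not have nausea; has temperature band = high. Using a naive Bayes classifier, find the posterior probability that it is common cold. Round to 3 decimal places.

0.889

common cold: 0.95 × (1−0.15) × 0.4 = 0.323
allergy: 0.05 × (1−0.05) × 0.85 = 0.040375
P(common cold | x) = 0.323 / 0.363375 ≈ 0.889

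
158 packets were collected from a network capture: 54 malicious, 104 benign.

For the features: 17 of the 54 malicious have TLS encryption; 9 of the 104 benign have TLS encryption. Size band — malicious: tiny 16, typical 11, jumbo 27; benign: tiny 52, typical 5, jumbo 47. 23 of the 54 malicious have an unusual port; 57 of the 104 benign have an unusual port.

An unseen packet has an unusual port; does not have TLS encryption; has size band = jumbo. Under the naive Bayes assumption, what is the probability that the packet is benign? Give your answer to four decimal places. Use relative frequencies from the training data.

0.7491

malicious: (54/158) × (37/54) × (27/54) × (23/54) ≈ 0.0498711
benign: (104/158) × (95/104) × (47/104) × (57/104) ≈ 0.148927
P(benign | x) = 0.148927 / 0.1987981 ≈ 0.7491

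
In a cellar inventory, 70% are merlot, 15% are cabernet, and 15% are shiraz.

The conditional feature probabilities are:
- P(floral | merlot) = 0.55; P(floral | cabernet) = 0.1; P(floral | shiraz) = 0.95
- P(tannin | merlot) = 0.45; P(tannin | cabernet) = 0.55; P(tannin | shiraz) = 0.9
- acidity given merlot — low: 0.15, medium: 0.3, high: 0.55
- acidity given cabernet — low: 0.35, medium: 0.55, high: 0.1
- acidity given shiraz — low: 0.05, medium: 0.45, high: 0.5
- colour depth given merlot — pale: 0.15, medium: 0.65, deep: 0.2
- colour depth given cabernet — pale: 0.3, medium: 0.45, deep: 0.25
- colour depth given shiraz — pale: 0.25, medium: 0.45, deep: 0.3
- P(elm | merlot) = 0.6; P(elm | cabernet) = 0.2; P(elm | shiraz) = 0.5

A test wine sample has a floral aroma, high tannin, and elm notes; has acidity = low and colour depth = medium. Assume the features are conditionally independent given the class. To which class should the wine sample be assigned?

merlot: 0.7 × 0.55 × 0.45 × 0.15 × 0.65 × 0.6 = 0.010135125
cabernet: 0.15 × 0.1 × 0.55 × 0.35 × 0.45 × 0.2 = 0.000259875
shiraz: 0.15 × 0.95 × 0.9 × 0.05 × 0.45 × 0.5 = 0.0014428125
Highest score → merlot.

merlot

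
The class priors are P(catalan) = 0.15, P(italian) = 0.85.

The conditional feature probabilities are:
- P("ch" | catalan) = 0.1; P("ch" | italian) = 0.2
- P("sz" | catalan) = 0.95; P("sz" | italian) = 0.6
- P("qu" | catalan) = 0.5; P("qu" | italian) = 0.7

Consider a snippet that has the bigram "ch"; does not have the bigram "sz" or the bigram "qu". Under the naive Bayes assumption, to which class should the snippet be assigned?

italian

catalan: 0.15 × 0.1 × (1−0.95) × (1−0.5) = 0.000375
italian: 0.85 × 0.2 × (1−0.6) × (1−0.7) = 0.0204
Highest score → italian.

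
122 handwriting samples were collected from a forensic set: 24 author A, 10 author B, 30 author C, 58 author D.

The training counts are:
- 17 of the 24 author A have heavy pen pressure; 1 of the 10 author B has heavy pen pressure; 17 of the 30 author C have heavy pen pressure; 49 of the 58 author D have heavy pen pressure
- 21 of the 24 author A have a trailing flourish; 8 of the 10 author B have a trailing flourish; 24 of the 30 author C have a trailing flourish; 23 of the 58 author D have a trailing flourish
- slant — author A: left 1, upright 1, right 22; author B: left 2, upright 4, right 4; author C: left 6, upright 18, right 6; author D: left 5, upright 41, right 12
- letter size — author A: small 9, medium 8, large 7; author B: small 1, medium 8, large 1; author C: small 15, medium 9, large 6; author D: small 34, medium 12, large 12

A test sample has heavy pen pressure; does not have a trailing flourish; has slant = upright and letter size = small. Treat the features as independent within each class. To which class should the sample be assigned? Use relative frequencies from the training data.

author A: (24/122) × (17/24) × (3/24) × (1/24) × (9/24) ≈ 0.000272157
author B: (10/122) × (1/10) × (2/10) × (4/10) × (1/10) ≈ 0.0000655738
author C: (30/122) × (17/30) × (6/30) × (18/30) × (15/30) ≈ 0.00836066
author D: (58/122) × (49/58) × (35/58) × (41/58) × (34/58) ≈ 0.100435
Highest score → author D.

author D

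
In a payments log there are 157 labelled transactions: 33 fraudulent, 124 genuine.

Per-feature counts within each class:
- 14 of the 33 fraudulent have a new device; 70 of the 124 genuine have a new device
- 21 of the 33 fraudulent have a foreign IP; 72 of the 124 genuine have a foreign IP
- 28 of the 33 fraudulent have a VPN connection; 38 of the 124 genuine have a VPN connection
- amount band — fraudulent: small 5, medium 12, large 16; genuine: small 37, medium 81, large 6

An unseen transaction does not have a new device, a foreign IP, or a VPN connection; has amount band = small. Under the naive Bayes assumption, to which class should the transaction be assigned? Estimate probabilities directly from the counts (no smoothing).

genuine

fraudulent: (33/157) × (19/33) × (12/33) × (5/33) × (5/33) ≈ 0.00101026
genuine: (124/157) × (54/124) × (52/124) × (86/124) × (37/124) ≈ 0.0298492
Highest score → genuine.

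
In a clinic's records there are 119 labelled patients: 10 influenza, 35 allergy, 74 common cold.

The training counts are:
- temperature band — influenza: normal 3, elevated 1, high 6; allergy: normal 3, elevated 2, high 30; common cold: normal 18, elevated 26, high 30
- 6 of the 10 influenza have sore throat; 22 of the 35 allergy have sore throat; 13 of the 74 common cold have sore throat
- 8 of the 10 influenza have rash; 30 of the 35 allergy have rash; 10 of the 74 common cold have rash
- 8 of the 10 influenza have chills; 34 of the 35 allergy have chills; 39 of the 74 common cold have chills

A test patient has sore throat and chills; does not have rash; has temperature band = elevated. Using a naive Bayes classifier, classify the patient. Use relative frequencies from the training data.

influenza: (10/119) × (1/10) × (6/10) × (2/10) × (8/10) ≈ 0.000806723
allergy: (35/119) × (2/35) × (22/35) × (5/35) × (34/35) ≈ 0.00146606
common cold: (74/119) × (26/74) × (13/74) × (64/74) × (39/74) ≈ 0.0174952
Highest score → common cold.

common cold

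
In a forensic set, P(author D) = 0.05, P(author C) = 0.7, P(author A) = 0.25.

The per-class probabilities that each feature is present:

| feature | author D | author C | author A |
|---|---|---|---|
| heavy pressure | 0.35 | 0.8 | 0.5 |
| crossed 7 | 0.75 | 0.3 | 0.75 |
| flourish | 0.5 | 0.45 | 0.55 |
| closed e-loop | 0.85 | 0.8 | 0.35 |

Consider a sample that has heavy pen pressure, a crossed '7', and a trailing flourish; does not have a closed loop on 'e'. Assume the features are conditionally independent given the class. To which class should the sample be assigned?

author D: 0.05 × 0.35 × 0.75 × 0.5 × (1−0.85) = 0.000984375
author C: 0.7 × 0.8 × 0.3 × 0.45 × (1−0.8) = 0.01512
author A: 0.25 × 0.5 × 0.75 × 0.55 × (1−0.35) = 0.033515625
Highest score → author A.

author A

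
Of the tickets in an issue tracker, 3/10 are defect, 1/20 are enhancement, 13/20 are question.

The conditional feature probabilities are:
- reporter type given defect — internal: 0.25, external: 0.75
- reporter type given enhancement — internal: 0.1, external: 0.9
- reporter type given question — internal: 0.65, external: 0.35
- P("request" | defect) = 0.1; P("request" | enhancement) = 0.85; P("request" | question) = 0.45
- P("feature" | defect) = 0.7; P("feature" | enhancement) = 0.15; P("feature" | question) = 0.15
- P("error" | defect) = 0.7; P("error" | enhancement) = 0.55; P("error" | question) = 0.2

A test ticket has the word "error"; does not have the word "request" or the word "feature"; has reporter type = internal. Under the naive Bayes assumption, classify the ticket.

defect: 0.3 × 0.25 × (1−0.1) × (1−0.7) × 0.7 = 0.014175
enhancement: 0.05 × 0.1 × (1−0.85) × (1−0.15) × 0.55 = 0.000350625
question: 0.65 × 0.65 × (1−0.45) × (1−0.15) × 0.2 = 0.03950375
Highest score → question.

question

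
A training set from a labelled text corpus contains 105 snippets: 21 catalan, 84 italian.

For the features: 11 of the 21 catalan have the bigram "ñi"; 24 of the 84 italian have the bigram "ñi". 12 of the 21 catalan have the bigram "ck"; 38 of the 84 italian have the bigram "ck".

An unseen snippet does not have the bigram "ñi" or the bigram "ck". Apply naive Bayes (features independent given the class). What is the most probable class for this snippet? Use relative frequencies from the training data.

catalan: (21/105) × (10/21) × (9/21) ≈ 0.0408163
italian: (84/105) × (60/84) × (46/84) ≈ 0.312925
Highest score → italian.

italian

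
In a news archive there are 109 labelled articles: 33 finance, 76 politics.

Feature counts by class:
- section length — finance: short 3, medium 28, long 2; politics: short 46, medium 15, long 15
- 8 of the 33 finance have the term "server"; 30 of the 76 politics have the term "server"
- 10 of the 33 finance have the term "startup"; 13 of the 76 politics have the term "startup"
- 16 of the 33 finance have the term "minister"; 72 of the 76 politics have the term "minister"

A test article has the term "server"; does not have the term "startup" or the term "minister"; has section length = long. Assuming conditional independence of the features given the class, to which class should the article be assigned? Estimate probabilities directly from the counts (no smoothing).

politics

finance: (33/109) × (2/33) × (8/33) × (23/33) × (17/33) ≈ 0.00159709
politics: (76/109) × (15/76) × (30/76) × (63/76) × (4/76) ≈ 0.00236999
Highest score → politics.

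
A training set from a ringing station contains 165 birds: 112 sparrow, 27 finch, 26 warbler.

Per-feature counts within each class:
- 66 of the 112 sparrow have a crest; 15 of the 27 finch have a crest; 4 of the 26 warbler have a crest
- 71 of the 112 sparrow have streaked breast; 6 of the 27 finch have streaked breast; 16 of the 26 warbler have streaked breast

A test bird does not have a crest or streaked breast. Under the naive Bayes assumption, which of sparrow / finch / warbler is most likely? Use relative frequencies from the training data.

sparrow

sparrow: (112/165) × (46/112) × (41/112) ≈ 0.102056
finch: (27/165) × (12/27) × (21/27) ≈ 0.0565657
warbler: (26/165) × (22/26) × (10/26) ≈ 0.0512821
Highest score → sparrow.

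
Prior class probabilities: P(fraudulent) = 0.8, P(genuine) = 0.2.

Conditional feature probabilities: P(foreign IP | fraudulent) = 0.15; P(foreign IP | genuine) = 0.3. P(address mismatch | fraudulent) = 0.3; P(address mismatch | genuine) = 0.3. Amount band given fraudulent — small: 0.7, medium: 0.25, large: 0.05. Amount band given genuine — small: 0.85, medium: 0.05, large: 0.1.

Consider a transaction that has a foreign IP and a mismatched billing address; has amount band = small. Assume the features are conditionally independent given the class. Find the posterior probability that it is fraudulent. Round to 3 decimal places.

0.622

fraudulent: 0.8 × 0.15 × 0.3 × 0.7 = 0.0252
genuine: 0.2 × 0.3 × 0.3 × 0.85 = 0.0153
P(fraudulent | x) = 0.0252 / 0.0405 ≈ 0.622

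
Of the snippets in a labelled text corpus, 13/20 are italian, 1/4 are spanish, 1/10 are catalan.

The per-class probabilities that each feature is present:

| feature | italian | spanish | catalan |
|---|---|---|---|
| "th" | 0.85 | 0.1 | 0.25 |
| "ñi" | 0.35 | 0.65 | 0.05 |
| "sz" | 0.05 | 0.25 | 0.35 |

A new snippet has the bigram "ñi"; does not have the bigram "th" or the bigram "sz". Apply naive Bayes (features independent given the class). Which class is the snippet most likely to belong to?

italian: 0.65 × (1−0.85) × 0.35 × (1−0.05) = 0.03241875
spanish: 0.25 × (1−0.1) × 0.65 × (1−0.25) = 0.1096875
catalan: 0.1 × (1−0.25) × 0.05 × (1−0.35) = 0.0024375
Highest score → spanish.

spanish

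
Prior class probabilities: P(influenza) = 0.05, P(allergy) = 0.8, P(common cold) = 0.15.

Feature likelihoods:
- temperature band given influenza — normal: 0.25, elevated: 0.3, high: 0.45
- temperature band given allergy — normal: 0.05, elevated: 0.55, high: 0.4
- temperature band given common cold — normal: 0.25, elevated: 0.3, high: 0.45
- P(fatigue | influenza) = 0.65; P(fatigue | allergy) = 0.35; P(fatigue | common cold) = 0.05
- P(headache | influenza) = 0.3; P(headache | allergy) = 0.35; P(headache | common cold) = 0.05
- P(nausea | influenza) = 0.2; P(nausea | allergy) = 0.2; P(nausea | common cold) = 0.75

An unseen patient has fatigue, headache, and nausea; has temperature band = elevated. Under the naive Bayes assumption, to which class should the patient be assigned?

influenza: 0.05 × 0.3 × 0.65 × 0.3 × 0.2 = 0.000585
allergy: 0.8 × 0.55 × 0.35 × 0.35 × 0.2 = 0.01078
common cold: 0.15 × 0.3 × 0.05 × 0.05 × 0.75 = 0.000084375
Highest score → allergy.

allergy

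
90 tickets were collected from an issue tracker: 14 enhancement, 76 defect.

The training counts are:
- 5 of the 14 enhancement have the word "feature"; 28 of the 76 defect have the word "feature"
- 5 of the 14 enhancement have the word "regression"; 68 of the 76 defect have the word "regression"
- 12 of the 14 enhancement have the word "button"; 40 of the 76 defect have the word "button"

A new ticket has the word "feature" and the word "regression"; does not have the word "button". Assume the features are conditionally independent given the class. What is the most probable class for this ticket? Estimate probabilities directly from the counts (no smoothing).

defect

enhancement: (14/90) × (5/14) × (5/14) × (2/14) ≈ 0.00283447
defect: (76/90) × (28/76) × (68/76) × (36/76) ≈ 0.131856
Highest score → defect.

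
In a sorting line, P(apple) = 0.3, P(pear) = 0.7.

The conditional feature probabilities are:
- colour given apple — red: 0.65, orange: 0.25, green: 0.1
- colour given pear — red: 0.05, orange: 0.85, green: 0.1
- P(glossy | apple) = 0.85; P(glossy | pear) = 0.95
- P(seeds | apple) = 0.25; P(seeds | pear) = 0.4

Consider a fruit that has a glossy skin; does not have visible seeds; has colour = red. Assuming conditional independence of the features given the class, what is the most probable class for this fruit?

apple

apple: 0.3 × 0.65 × 0.85 × (1−0.25) = 0.1243125
pear: 0.7 × 0.05 × 0.95 × (1−0.4) = 0.01995
Highest score → apple.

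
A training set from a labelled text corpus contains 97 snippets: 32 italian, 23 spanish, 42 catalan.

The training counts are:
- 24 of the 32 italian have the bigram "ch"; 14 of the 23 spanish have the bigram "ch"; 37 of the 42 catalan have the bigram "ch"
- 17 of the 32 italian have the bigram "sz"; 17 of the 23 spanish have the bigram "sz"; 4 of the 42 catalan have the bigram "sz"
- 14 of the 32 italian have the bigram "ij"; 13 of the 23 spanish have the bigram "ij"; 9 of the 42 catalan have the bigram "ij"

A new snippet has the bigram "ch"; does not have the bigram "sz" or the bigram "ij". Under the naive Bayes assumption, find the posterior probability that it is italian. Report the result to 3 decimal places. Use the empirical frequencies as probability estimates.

italian: (32/97) × (24/32) × (15/32) × (18/32) ≈ 0.0652384
spanish: (23/97) × (14/23) × (6/23) × (10/23) ≈ 0.0163701
catalan: (42/97) × (37/42) × (38/42) × (33/42) ≈ 0.271162
P(italian | x) = 0.0652384 / 0.3527705 ≈ 0.185

0.185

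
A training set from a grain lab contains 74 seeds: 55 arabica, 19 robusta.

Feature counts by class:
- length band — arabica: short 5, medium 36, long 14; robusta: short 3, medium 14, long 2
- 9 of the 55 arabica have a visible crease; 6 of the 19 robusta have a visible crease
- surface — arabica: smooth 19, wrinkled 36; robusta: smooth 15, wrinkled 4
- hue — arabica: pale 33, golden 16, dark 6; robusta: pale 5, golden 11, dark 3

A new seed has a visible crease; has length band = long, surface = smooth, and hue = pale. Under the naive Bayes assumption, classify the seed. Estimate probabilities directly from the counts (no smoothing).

arabica: (55/74) × (14/55) × (9/55) × (19/55) × (33/55) ≈ 0.0064168
robusta: (19/74) × (2/19) × (6/19) × (15/19) × (5/19) ≈ 0.00177317
Highest score → arabica.

arabica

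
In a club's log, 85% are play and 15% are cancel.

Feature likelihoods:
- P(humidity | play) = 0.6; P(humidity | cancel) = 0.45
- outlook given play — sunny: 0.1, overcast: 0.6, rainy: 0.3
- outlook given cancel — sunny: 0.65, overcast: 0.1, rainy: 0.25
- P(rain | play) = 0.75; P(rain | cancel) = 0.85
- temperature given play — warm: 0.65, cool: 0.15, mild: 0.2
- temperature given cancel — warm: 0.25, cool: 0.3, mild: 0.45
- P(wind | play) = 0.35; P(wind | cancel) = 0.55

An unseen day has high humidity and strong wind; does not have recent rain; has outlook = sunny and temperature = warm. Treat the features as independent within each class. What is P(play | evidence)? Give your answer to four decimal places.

play: 0.85 × 0.6 × 0.1 × (1−0.75) × 0.65 × 0.35 = 0.002900625
cancel: 0.15 × 0.45 × 0.65 × (1−0.85) × 0.25 × 0.55 = 0.000904921875
P(play | x) = 0.002900625 / 0.003805546875 ≈ 0.7622

0.7622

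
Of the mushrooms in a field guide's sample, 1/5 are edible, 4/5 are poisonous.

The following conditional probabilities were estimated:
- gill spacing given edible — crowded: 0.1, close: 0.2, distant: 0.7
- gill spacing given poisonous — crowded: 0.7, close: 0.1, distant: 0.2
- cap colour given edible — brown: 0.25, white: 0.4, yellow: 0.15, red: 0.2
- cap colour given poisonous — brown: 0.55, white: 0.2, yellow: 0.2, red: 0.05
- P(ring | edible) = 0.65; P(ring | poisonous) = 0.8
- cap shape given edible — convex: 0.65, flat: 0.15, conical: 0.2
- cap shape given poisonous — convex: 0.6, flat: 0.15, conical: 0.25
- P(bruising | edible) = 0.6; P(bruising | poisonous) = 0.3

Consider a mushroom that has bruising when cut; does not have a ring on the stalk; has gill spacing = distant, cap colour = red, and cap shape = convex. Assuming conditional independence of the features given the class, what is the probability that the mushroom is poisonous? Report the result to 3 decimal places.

0.070

edible: 0.2 × 0.7 × 0.2 × (1−0.65) × 0.65 × 0.6 = 0.003822
poisonous: 0.8 × 0.2 × 0.05 × (1−0.8) × 0.6 × 0.3 = 0.000288
P(poisonous | x) = 0.000288 / 0.00411 ≈ 0.070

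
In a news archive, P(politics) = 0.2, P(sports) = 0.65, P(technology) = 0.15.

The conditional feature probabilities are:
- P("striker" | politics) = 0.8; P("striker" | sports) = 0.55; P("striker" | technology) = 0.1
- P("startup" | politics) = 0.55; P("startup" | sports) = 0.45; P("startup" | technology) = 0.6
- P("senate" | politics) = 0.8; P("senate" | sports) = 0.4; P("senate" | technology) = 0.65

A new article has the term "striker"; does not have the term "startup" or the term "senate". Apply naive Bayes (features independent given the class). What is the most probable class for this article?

sports

politics: 0.2 × 0.8 × (1−0.55) × (1−0.8) = 0.0144
sports: 0.65 × 0.55 × (1−0.45) × (1−0.4) = 0.117975
technology: 0.15 × 0.1 × (1−0.6) × (1−0.65) = 0.0021
Highest score → sports.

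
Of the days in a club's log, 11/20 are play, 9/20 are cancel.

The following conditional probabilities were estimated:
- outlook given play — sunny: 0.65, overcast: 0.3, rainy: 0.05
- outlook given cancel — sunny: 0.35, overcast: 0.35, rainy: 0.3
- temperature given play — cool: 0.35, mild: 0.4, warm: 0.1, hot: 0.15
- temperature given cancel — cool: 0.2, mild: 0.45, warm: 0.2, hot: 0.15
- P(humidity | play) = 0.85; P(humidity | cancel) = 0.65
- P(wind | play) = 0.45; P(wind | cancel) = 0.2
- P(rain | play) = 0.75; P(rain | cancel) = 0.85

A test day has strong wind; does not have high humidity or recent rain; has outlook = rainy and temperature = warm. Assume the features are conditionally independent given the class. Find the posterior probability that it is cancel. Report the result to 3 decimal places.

0.859

play: 0.55 × 0.05 × 0.1 × (1−0.85) × 0.45 × (1−0.75) = 0.00004640625
cancel: 0.45 × 0.3 × 0.2 × (1−0.65) × 0.2 × (1−0.85) = 0.0002835
P(cancel | x) = 0.0002835 / 0.00032990625 ≈ 0.859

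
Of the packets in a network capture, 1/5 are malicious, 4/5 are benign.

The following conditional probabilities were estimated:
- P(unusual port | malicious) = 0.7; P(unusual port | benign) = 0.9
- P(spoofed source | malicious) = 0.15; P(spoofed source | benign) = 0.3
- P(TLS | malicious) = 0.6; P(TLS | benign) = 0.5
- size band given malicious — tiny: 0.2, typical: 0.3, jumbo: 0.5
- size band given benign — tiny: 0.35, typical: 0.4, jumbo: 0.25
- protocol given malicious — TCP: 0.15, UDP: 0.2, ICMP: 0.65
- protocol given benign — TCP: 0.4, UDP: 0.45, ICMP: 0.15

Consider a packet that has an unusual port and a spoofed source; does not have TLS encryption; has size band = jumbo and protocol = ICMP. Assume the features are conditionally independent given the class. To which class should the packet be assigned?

benign

malicious: 0.2 × 0.7 × 0.15 × (1−0.6) × 0.5 × 0.65 = 0.00273
benign: 0.8 × 0.9 × 0.3 × (1−0.5) × 0.25 × 0.15 = 0.00405
Highest score → benign.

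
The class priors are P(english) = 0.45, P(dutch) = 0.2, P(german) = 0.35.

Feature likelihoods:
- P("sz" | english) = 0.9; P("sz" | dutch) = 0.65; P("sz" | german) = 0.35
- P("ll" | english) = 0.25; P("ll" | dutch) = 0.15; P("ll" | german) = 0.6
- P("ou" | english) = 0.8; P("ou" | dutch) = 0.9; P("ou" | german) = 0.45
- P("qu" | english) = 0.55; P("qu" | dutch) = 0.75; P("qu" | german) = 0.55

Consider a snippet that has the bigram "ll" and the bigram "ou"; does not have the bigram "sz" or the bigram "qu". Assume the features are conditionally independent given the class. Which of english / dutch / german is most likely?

english: 0.45 × (1−0.9) × 0.25 × 0.8 × (1−0.55) = 0.00405
dutch: 0.2 × (1−0.65) × 0.15 × 0.9 × (1−0.75) = 0.0023625
german: 0.35 × (1−0.35) × 0.6 × 0.45 × (1−0.55) = 0.02764125
Highest score → german.

german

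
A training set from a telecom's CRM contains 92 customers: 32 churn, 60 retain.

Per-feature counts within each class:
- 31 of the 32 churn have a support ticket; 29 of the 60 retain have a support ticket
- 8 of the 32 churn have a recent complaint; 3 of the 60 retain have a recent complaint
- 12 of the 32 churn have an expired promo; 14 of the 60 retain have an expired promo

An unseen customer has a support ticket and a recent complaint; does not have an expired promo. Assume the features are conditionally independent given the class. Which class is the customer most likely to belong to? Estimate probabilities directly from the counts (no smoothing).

churn: (32/92) × (31/32) × (8/32) × (20/32) ≈ 0.0526495
retain: (60/92) × (29/60) × (3/60) × (46/60) ≈ 0.0120833
Highest score → churn.

churn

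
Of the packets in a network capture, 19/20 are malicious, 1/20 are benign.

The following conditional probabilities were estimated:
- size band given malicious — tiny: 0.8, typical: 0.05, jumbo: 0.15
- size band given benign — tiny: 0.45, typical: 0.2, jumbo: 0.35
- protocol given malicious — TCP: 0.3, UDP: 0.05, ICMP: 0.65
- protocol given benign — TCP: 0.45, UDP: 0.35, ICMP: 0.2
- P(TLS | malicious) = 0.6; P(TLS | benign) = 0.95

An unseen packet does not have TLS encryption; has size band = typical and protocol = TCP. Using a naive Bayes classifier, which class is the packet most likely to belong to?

malicious

malicious: 0.95 × 0.05 × 0.3 × (1−0.6) = 0.0057
benign: 0.05 × 0.2 × 0.45 × (1−0.95) = 0.000225
Highest score → malicious.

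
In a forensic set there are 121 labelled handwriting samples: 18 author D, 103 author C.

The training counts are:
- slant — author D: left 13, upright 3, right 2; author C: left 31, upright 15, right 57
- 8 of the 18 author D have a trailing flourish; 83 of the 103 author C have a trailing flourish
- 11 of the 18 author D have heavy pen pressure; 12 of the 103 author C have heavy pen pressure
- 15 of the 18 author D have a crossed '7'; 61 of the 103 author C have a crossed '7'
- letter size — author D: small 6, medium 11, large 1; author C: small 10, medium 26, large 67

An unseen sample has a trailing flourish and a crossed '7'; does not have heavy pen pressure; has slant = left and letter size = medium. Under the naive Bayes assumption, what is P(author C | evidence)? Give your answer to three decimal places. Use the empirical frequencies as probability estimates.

0.742

author D: (18/121) × (13/18) × (8/18) × (7/18) × (15/18) × (11/18) ≈ 0.00945671
author C: (103/121) × (31/103) × (83/103) × (91/103) × (61/103) × (26/103) ≈ 0.0272678
P(author C | x) = 0.0272678 / 0.03672451 ≈ 0.742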